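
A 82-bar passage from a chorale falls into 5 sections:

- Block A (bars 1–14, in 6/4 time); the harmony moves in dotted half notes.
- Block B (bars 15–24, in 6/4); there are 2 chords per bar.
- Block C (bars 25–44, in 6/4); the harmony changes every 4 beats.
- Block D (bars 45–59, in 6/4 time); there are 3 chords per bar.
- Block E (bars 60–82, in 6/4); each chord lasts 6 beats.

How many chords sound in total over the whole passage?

146 chords

A: 14·6 = 84 beats, 84/3 = 28 chords.
B: 10·6 = 60 beats, 60/3 = 20 chords.
C: 20·6 = 120 beats, 120/4 = 30 chords.
D: 15·6 = 90 beats, 90/2 = 45 chords.
E: 23·6 = 138 beats, 138/6 = 23 chords.
Total: 28 + 20 + 30 + 45 + 23 = 146.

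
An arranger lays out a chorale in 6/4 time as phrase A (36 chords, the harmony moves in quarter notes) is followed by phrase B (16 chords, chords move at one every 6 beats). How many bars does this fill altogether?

22 bars

A: 36 × 1 = 36 beats = 6 bars.
B: 16 × 6 = 96 beats = 16 bars.
Total: 6 + 16 = 22 bars.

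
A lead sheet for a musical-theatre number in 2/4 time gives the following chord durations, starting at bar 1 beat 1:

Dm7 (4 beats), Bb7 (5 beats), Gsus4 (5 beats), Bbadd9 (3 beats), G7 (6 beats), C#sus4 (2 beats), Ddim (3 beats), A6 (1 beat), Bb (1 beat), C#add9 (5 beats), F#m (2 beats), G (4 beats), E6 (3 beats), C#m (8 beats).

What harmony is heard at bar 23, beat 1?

Beat 1 of bar 23 is beat (23−1)×2 + 1 = 45 overall.
Running totals: Dm7 ends at 4, Bb7 ends at 9, Gsus4 ends at 14, Bbadd9 ends at 17, G7 ends at 23, C#sus4 ends at 25, Ddim ends at 28, A6 ends at 29, Bb ends at 30, C#add9 ends at 35, F#m ends at 37, G ends at 41, E6 ends at 44, C#m ends at 52.
Beat 45 falls within C#m.

C#m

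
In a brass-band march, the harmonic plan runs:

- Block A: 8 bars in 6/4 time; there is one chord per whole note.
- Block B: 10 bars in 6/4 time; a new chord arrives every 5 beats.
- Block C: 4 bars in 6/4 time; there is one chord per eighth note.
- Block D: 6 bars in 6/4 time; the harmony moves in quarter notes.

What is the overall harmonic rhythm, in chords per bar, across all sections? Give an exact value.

A: 8 bars of 6 beats is 48 beats; at 4 beats each that's 12 chords.
B: 10 bars of 6 beats is 60 beats; at 5 beats each that's 12 chords.
C: 4 bars of 6 beats is 24 beats; at 0.5 beats each that's 48 chords.
D: 6 bars of 6 beats is 36 beats; at 1 beat each that's 36 chords.
Overall: 108 chords over 28 bars → 108/28 = 27/7 chords per bar.

27/7 chords per bar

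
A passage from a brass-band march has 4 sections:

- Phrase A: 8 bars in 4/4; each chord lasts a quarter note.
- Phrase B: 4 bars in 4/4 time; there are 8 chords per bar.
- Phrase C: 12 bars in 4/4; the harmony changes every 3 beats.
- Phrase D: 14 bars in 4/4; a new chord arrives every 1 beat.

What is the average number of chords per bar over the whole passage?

68/19 chords per bar

A: 8 bars of 4 beats is 32 beats; at 1 beat each that's 32 chords.
B: 4 bars of 4 beats is 16 beats; at 0.5 beats each that's 32 chords.
C: 12 bars of 4 beats is 48 beats; at 3 beats each that's 16 chords.
D: 14 bars of 4 beats is 56 beats; at 1 beat each that's 56 chords.
Overall: 136 chords over 38 bars → 136/38 = 68/19 chords per bar.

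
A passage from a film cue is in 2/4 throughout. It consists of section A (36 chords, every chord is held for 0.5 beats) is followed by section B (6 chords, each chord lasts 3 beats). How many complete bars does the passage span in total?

A: 36 × 0.5 = 18 beats = 9 bars.
B: 6 × 3 = 18 beats = 9 bars.
Total: 9 + 9 = 18 bars.

18 bars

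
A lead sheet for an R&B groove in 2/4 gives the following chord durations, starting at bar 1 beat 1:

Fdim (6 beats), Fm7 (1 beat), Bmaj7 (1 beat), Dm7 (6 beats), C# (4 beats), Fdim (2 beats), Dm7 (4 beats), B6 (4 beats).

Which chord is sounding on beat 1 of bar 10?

Beat 1 of bar 10 is beat (10−1)×2 + 1 = 19 overall.
Running totals: Fdim ends at 6, Fm7 ends at 7, Bmaj7 ends at 8, Dm7 ends at 14, C# ends at 18, Fdim ends at 20.
Beat 19 falls within Fdim.

Fdim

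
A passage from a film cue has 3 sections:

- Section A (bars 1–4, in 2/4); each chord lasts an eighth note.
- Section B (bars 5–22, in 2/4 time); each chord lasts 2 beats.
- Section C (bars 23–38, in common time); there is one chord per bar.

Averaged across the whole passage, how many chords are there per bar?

A: 4 × 2 = 8 beats ÷ 0.5 = 16 chords.
B: 18 × 2 = 36 beats ÷ 2 = 18 chords.
C: 16 × 4 = 64 beats ÷ 4 = 16 chords.
Overall: 50 chords over 38 bars → 50/38 = 25/19 chords per bar.

25/19 chords per bar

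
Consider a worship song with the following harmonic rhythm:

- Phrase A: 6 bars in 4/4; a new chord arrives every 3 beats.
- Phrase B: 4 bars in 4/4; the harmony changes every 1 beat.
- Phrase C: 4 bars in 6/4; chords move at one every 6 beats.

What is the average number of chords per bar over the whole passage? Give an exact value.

2 chords per bar

A: 6 bars of 4 beats is 24 beats; at 3 beats each that's 8 chords.
B: 4 bars of 4 beats is 16 beats; at 1 beat each that's 16 chords.
C: 4 bars of 6 beats is 24 beats; at 6 beats each that's 4 chords.
Overall: 28 chords over 14 bars → 28/14 = 2 chords per bar.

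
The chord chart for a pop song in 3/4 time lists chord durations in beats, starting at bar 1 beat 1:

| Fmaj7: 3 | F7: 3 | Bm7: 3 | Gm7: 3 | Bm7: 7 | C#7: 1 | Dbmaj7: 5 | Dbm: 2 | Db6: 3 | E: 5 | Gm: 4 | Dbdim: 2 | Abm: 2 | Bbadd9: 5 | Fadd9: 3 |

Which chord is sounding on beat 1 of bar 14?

Beat 1 of bar 14 is beat (14−1)×3 + 1 = 40 overall.
Running totals: Fmaj7 ends at 3, F7 ends at 6, Bm7 ends at 9, Gm7 ends at 12, Bm7 ends at 19, C#7 ends at 20, Dbmaj7 ends at 25, Dbm ends at 27, Db6 ends at 30, E ends at 35, Gm ends at 39, Dbdim ends at 41.
Beat 40 falls within Dbdim.

Dbdim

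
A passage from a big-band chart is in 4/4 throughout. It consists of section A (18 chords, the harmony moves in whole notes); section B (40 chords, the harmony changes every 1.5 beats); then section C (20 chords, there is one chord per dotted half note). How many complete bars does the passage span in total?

48 bars

A: 18 × 4 = 72 beats = 18 bars.
B: 40 × 1.5 = 60 beats = 15 bars.
C: 20 × 3 = 60 beats = 15 bars.
Total: 18 + 15 + 15 = 48 bars.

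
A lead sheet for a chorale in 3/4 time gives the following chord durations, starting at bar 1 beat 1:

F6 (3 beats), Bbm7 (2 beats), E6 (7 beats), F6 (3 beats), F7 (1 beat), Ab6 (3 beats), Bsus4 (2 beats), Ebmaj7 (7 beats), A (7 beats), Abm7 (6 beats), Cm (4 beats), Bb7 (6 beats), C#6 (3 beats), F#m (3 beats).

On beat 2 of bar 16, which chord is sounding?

Bb7

Beat 2 of bar 16 is beat (16−1)×3 + 2 = 47 overall.
Running totals: F6 ends at 3, Bbm7 ends at 5, E6 ends at 12, F6 ends at 15, F7 ends at 16, Ab6 ends at 19, Bsus4 ends at 21, Ebmaj7 ends at 28, A ends at 35, Abm7 ends at 41, Cm ends at 45, Bb7 ends at 51.
Beat 47 falls within Bb7.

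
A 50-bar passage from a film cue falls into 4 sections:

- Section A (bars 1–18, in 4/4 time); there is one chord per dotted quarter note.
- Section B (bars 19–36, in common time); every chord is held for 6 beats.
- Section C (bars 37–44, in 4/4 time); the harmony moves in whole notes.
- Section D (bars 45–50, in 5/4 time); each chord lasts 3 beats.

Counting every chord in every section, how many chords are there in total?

78 chords

A has 72 beats and chords last 1.5 each, so 48 chords.
B has 72 beats and chords last 6 each, so 12 chords.
C has 32 beats and chords last 4 each, so 8 chords.
D has 30 beats and chords last 3 each, so 10 chords.
Total: 48 + 12 + 8 + 10 = 78.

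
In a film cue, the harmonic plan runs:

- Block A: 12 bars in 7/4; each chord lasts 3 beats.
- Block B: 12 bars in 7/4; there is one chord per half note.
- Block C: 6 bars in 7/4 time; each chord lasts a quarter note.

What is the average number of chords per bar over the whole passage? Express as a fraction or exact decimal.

56/15 chords per bar

A: 12 × 7 = 84 beats ÷ 3 = 28 chords.
B: 12 × 7 = 84 beats ÷ 2 = 42 chords.
C: 6 × 7 = 42 beats ÷ 1 = 42 chords.
Overall: 112 chords over 30 bars → 112/30 = 56/15 chords per bar.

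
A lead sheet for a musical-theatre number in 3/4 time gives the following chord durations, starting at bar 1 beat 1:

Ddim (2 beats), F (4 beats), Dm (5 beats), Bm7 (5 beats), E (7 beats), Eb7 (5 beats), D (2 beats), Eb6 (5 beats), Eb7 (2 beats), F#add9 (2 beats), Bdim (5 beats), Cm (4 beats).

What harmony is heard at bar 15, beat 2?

Bdim

Beat 2 of bar 15 is beat (15−1)×3 + 2 = 44 overall.
Running totals: Ddim ends at 2, F ends at 6, Dm ends at 11, Bm7 ends at 16, E ends at 23, Eb7 ends at 28, D ends at 30, Eb6 ends at 35, Eb7 ends at 37, F#add9 ends at 39, Bdim ends at 44.
Beat 44 falls within Bdim.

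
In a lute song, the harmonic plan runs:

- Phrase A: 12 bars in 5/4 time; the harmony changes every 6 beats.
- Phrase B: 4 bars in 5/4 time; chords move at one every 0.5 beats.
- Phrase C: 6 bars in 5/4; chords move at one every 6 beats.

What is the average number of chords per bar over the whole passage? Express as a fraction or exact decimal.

A: 12 × 5 = 60 beats ÷ 6 = 10 chords.
B: 4 × 5 = 20 beats ÷ 0.5 = 40 chords.
C: 6 × 5 = 30 beats ÷ 6 = 5 chords.
Overall: 55 chords over 22 bars → 55/22 = 2.5 chords per bar.

2.5 chords per bar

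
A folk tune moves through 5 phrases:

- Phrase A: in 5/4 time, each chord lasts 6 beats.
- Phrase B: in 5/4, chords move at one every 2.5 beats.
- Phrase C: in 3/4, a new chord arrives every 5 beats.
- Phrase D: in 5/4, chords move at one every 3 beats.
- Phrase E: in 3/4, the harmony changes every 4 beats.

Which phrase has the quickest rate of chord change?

A: 5 beats/bar ÷ 6 beats/chord = 5/6 chords/bar.
B: 5 beats/bar ÷ 2.5 beats/chord = 2 chords/bar.
C: 3 beats/bar ÷ 5 beats/chord = 0.6 chords/bar.
D: 5 beats/bar ÷ 3 beats/chord = 5/3 chords/bar.
E: 3 beats/bar ÷ 4 beats/chord = 0.75 chords/bar.
Fastest is B at 2 chords/bar.

Phrase B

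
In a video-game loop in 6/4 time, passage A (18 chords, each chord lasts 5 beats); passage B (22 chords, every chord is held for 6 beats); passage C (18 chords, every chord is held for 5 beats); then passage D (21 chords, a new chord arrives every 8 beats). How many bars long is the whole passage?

A: 18 × 5 = 90 beats = 15 bars.
B: 22 × 6 = 132 beats = 22 bars.
C: 18 × 5 = 90 beats = 15 bars.
D: 21 × 8 = 168 beats = 28 bars.
Total: 15 + 22 + 15 + 28 = 80 bars.

80 bars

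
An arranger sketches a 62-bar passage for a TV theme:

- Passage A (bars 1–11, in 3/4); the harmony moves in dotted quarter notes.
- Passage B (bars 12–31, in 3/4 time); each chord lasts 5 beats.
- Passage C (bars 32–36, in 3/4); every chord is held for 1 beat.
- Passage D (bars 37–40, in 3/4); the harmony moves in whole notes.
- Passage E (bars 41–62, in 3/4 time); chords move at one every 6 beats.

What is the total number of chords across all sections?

63 chords

A has 33 beats and chords last 1.5 each, so 22 chords.
B has 60 beats and chords last 5 each, so 12 chords.
C has 15 beats and chords last 1 each, so 15 chords.
D has 12 beats and chords last 4 each, so 3 chords.
E has 66 beats and chords last 6 each, so 11 chords.
Total: 22 + 12 + 15 + 3 + 11 = 63.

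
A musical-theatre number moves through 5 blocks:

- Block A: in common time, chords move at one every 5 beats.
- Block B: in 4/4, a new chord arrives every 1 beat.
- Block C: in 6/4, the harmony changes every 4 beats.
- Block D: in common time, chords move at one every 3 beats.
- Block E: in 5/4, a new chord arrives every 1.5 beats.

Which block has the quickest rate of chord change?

A: each chord is 5 beats in 4/4, so 0.8 per bar.
B: each chord is 1 beat in 4/4, so 4 per bar.
C: each chord is 4 beats in 6/4, so 1.5 per bar.
D: each chord is 3 beats in 4/4, so 4/3 per bar.
E: each chord is 1.5 beats in 5/4, so 10/3 per bar.
Fastest is B at 4 chords/bar.

Block B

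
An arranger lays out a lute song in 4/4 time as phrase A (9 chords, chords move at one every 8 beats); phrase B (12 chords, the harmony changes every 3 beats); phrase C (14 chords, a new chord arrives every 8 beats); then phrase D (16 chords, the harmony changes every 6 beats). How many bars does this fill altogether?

79 bars

A: 9 × 8 = 72 beats = 18 bars.
B: 12 × 3 = 36 beats = 9 bars.
C: 14 × 8 = 112 beats = 28 bars.
D: 16 × 6 = 96 beats = 24 bars.
Total: 18 + 9 + 28 + 24 = 79 bars.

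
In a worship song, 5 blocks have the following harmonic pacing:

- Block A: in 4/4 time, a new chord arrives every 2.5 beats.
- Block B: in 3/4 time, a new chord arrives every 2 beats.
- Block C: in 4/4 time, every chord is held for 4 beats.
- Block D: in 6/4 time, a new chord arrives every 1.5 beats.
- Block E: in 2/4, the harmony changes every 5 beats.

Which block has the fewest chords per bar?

A: 4 beats/bar ÷ 2.5 beats/chord = 1.6 chords/bar.
B: 3 beats/bar ÷ 2 beats/chord = 1.5 chords/bar.
C: 4 beats/bar ÷ 4 beats/chord = 1 chord/bar.
D: 6 beats/bar ÷ 1.5 beats/chord = 4 chords/bar.
E: 2 beats/bar ÷ 5 beats/chord = 0.4 chords/bar.
Slowest is E at 0.4 chords/bar.

Block E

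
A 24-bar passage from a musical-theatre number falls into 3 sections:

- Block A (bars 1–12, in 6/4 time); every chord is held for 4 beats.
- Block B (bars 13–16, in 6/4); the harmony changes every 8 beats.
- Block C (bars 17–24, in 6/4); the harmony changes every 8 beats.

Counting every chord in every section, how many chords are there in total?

A: 12·6 = 72 beats, 72/4 = 18 chords.
B: 4·6 = 24 beats, 24/8 = 3 chords.
C: 8·6 = 48 beats, 48/8 = 6 chords.
Total: 18 + 3 + 6 = 27.

27 chords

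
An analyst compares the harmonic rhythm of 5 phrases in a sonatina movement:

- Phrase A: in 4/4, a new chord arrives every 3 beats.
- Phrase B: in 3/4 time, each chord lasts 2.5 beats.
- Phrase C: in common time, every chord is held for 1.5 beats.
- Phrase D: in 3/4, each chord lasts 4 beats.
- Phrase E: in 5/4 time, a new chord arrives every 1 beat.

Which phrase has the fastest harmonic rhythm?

Phrase E

A: each chord is 3 beats in 4/4, so 4/3 per bar.
B: each chord is 2.5 beats in 3/4, so 1.2 per bar.
C: each chord is 1.5 beats in 4/4, so 8/3 per bar.
D: each chord is 4 beats in 3/4, so 0.75 per bar.
E: each chord is 1 beat in 5/4, so 5 per bar.
Fastest is E at 5 chords/bar.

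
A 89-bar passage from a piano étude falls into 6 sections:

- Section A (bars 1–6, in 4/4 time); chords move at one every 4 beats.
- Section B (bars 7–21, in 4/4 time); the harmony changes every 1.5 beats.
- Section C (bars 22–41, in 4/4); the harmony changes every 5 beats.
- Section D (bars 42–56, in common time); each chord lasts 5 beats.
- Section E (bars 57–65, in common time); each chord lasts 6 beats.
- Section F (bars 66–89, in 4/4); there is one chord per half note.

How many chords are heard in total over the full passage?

128 chords

A: 6·4 = 24 beats, 24/4 = 6 chords.
B: 15·4 = 60 beats, 60/1.5 = 40 chords.
C: 20·4 = 80 beats, 80/5 = 16 chords.
D: 15·4 = 60 beats, 60/5 = 12 chords.
E: 9·4 = 36 beats, 36/6 = 6 chords.
F: 24·4 = 96 beats, 96/2 = 48 chords.
Total: 6 + 40 + 16 + 12 + 6 + 48 = 128.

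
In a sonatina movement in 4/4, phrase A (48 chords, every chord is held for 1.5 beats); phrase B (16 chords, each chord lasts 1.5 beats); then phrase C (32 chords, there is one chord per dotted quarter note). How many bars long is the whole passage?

36 bars

A: 48 × 1.5 = 72 beats = 18 bars.
B: 16 × 1.5 = 24 beats = 6 bars.
C: 32 × 1.5 = 48 beats = 12 bars.
Total: 18 + 6 + 12 = 36 bars.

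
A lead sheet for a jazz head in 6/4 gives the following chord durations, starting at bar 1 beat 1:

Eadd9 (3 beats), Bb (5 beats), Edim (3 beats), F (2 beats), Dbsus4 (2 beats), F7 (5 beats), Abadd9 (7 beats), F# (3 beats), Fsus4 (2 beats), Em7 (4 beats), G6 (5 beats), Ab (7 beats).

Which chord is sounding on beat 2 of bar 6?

Fsus4

Beat 2 of bar 6 is beat (6−1)×6 + 2 = 32 overall.
Running totals: Eadd9 ends at 3, Bb ends at 8, Edim ends at 11, F ends at 13, Dbsus4 ends at 15, F7 ends at 20, Abadd9 ends at 27, F# ends at 30, Fsus4 ends at 32.
Beat 32 falls within Fsus4.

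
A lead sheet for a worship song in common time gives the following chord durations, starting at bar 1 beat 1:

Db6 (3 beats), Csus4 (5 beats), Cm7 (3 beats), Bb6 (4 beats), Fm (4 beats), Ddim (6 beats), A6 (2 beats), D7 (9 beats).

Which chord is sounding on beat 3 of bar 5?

Fm

Beat 3 of bar 5 is beat (5−1)×4 + 3 = 19 overall.
Running totals: Db6 ends at 3, Csus4 ends at 8, Cm7 ends at 11, Bb6 ends at 15, Fm ends at 19.
Beat 19 falls within Fm.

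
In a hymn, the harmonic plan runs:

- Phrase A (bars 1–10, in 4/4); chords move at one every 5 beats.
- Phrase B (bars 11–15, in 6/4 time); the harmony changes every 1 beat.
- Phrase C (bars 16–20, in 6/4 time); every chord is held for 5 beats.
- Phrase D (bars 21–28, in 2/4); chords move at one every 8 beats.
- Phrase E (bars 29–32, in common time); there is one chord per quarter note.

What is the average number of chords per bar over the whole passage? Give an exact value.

31/16 chords per bar

A: 10 × 4 = 40 beats ÷ 5 = 8 chords.
B: 5 × 6 = 30 beats ÷ 1 = 30 chords.
C: 5 × 6 = 30 beats ÷ 5 = 6 chords.
D: 8 × 2 = 16 beats ÷ 8 = 2 chords.
E: 4 × 4 = 16 beats ÷ 1 = 16 chords.
Overall: 62 chords over 32 bars → 62/32 = 31/16 chords per bar.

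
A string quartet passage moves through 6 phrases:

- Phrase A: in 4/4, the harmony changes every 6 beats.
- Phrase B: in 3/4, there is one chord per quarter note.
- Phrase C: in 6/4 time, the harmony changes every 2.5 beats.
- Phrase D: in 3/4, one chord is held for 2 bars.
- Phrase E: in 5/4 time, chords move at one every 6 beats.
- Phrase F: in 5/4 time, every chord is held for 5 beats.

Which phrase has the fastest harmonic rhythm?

Phrase B

A: 4 beats/bar ÷ 6 beats/chord = 2/3 chords/bar.
B: 3 beats/bar ÷ 1 beat/chord = 3 chords/bar.
C: 6 beats/bar ÷ 2.5 beats/chord = 2.4 chords/bar.
D: 3 beats/bar ÷ 6 beats/chord = 0.5 chords/bar.
E: 5 beats/bar ÷ 6 beats/chord = 5/6 chords/bar.
F: 5 beats/bar ÷ 5 beats/chord = 1 chord/bar.
Fastest is B at 3 chords/bar.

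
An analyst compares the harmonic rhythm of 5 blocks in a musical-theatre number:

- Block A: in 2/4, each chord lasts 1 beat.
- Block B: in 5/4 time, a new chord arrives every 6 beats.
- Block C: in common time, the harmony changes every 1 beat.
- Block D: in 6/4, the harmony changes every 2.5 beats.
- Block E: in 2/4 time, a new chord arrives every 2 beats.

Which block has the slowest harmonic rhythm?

Block B

A: 2/1 = 2 chords/bar.
B: 5/6 = 5/6 chords/bar.
C: 4/1 = 4 chords/bar.
D: 6/2.5 = 2.4 chords/bar.
E: 2/2 = 1 chord/bar.
Slowest is B at 5/6 chords/bar.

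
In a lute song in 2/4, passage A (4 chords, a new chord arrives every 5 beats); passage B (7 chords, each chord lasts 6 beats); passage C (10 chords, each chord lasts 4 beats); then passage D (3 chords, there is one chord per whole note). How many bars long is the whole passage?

57 bars

A: 4 × 5 = 20 beats = 10 bars.
B: 7 × 6 = 42 beats = 21 bars.
C: 10 × 4 = 40 beats = 20 bars.
D: 3 × 4 = 12 beats = 6 bars.
Total: 10 + 21 + 20 + 6 = 57 bars.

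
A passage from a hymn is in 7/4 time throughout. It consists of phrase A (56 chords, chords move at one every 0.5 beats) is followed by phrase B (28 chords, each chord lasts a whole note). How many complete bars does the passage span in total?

A: 56 × 0.5 = 28 beats = 4 bars.
B: 28 × 4 = 112 beats = 16 bars.
Total: 4 + 16 = 20 bars.

20 bars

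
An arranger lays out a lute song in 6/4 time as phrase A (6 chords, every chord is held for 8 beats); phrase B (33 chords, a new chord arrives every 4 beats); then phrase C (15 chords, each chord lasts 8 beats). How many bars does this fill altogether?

A: 6 × 8 = 48 beats = 8 bars.
B: 33 × 4 = 132 beats = 22 bars.
C: 15 × 8 = 120 beats = 20 bars.
Total: 8 + 22 + 20 = 50 bars.

50 bars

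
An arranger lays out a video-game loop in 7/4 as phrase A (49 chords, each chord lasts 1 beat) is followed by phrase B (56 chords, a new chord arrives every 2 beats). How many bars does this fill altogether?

A: 49 × 1 = 49 beats = 7 bars.
B: 56 × 2 = 112 beats = 16 bars.
Total: 7 + 16 = 23 bars.

23 bars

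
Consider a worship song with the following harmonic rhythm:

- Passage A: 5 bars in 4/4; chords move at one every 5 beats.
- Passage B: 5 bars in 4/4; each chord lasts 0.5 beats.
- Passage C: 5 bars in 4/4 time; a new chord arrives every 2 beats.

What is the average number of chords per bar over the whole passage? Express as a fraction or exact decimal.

A: 5 bars of 4 beats is 20 beats; at 5 beats each that's 4 chords.
B: 5 bars of 4 beats is 20 beats; at 0.5 beats each that's 40 chords.
C: 5 bars of 4 beats is 20 beats; at 2 beats each that's 10 chords.
Overall: 54 chords over 15 bars → 54/15 = 3.6 chords per bar.

3.6 chords per bar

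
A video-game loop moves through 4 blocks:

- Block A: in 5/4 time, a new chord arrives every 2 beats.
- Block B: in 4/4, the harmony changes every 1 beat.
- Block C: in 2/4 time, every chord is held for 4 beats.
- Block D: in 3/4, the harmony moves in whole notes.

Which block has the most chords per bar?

A: 5/2 = 2.5 chords/bar.
B: 4/1 = 4 chords/bar.
C: 2/4 = 0.5 chords/bar.
D: 3/4 = 0.75 chords/bar.
Fastest is B at 4 chords/bar.

Block B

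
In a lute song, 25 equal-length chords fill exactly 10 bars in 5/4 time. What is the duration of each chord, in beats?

2 beats

10 bars × 5 beats/bar = 50 beats total.
50 beats ÷ 25 chords = 2 beats per chord.
(That is a half note.)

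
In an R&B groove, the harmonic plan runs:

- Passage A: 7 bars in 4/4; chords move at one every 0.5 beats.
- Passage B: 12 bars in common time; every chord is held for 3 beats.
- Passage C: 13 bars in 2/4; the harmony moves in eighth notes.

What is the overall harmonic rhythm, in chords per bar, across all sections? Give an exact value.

3.875 chords per bar

A: 7 × 4 = 28 beats ÷ 0.5 = 56 chords.
B: 12 × 4 = 48 beats ÷ 3 = 16 chords.
C: 13 × 2 = 26 beats ÷ 0.5 = 52 chords.
Overall: 124 chords over 32 bars → 124/32 = 3.875 chords per bar.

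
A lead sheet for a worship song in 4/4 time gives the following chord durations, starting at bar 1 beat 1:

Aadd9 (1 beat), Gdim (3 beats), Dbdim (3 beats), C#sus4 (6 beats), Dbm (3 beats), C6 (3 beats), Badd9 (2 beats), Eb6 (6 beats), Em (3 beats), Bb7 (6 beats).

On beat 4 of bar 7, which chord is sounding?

Beat 4 of bar 7 is beat (7−1)×4 + 4 = 28 overall.
Running totals: Aadd9 ends at 1, Gdim ends at 4, Dbdim ends at 7, C#sus4 ends at 13, Dbm ends at 16, C6 ends at 19, Badd9 ends at 21, Eb6 ends at 27, Em ends at 30.
Beat 28 falls within Em.

Em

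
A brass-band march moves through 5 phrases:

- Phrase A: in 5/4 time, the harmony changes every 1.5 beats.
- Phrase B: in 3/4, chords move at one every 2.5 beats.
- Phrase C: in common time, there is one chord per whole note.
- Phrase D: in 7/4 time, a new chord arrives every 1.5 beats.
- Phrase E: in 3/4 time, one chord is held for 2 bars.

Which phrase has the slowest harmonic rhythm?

Phrase E

A: 5/1.5 = 10/3 chords/bar.
B: 3/2.5 = 1.2 chords/bar.
C: 4/4 = 1 chord/bar.
D: 7/1.5 = 14/3 chords/bar.
E: 3/6 = 0.5 chords/bar.
Slowest is E at 0.5 chords/bar.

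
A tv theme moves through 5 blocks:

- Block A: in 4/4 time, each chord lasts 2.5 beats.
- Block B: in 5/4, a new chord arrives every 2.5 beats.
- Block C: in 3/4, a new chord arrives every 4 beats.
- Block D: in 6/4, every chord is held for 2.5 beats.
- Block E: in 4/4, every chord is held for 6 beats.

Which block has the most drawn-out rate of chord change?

Block E

A: each chord is 2.5 beats in 4/4, so 1.6 per bar.
B: each chord is 2.5 beats in 5/4, so 2 per bar.
C: each chord is 4 beats in 3/4, so 0.75 per bar.
D: each chord is 2.5 beats in 6/4, so 2.4 per bar.
E: each chord is 6 beats in 4/4, so 2/3 per bar.
Slowest is E at 2/3 chords/bar.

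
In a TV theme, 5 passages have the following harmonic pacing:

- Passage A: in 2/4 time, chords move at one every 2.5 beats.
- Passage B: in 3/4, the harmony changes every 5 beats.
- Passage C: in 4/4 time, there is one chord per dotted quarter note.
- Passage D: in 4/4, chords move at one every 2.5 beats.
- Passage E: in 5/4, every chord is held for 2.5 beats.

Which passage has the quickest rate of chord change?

A: 2/2.5 = 0.8 chords/bar.
B: 3/5 = 0.6 chords/bar.
C: 4/1.5 = 8/3 chords/bar.
D: 4/2.5 = 1.6 chords/bar.
E: 5/2.5 = 2 chords/bar.
Fastest is C at 8/3 chords/bar.

Passage C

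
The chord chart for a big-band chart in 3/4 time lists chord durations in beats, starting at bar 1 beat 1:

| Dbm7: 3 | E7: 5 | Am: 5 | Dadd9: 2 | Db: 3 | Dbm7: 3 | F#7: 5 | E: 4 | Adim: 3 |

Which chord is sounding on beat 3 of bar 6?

Beat 3 of bar 6 is beat (6−1)×3 + 3 = 18 overall.
Running totals: Dbm7 ends at 3, E7 ends at 8, Am ends at 13, Dadd9 ends at 15, Db ends at 18.
Beat 18 falls within Db.

Db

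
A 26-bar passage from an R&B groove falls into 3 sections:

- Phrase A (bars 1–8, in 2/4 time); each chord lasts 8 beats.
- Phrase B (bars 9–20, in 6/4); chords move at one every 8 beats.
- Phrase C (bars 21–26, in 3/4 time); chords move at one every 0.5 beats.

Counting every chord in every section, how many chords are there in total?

47 chords

A: 8 bars × 2 beats = 16 beats; 8 beats/chord → 2 chords.
B: 12 bars × 6 beats = 72 beats; 8 beats/chord → 9 chords.
C: 6 bars × 3 beats = 18 beats; 0.5 beats/chord → 36 chords.
Total: 2 + 9 + 36 = 47.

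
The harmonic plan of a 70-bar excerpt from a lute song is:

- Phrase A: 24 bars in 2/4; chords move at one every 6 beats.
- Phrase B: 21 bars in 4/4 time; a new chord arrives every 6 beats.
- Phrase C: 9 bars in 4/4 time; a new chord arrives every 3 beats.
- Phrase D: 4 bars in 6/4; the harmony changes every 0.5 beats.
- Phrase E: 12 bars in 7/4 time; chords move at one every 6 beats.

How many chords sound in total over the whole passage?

A: 24 bars × 2 beats = 48 beats; 6 beats/chord → 8 chords.
B: 21 bars × 4 beats = 84 beats; 6 beats/chord → 14 chords.
C: 9 bars × 4 beats = 36 beats; 3 beats/chord → 12 chords.
D: 4 bars × 6 beats = 24 beats; 0.5 beats/chord → 48 chords.
E: 12 bars × 7 beats = 84 beats; 6 beats/chord → 14 chords.
Total: 8 + 14 + 12 + 48 + 14 = 96.

96 chords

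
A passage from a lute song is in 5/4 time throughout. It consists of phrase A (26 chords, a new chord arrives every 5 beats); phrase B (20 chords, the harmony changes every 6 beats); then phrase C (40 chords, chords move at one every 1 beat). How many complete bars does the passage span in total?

A: 26 × 5 = 130 beats = 26 bars.
B: 20 × 6 = 120 beats = 24 bars.
C: 40 × 1 = 40 beats = 8 bars.
Total: 26 + 24 + 8 = 58 bars.

58 bars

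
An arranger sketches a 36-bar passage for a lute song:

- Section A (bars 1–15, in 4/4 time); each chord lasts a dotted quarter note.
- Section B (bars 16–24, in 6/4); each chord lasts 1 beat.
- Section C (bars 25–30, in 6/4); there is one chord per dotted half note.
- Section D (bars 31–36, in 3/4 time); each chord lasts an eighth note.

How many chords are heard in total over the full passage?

142 chords

A: 15 bars × 4 beats = 60 beats; 1.5 beats/chord → 40 chords.
B: 9 bars × 6 beats = 54 beats; 1 beat/chord → 54 chords.
C: 6 bars × 6 beats = 36 beats; 3 beats/chord → 12 chords.
D: 6 bars × 3 beats = 18 beats; 0.5 beats/chord → 36 chords.
Total: 40 + 54 + 12 + 36 = 142.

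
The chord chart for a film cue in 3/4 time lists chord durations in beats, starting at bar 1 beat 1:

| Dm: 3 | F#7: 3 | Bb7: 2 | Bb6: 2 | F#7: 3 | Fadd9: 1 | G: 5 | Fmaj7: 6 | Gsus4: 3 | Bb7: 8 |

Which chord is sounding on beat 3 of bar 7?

Beat 3 of bar 7 is beat (7−1)×3 + 3 = 21 overall.
Running totals: Dm ends at 3, F#7 ends at 6, Bb7 ends at 8, Bb6 ends at 10, F#7 ends at 13, Fadd9 ends at 14, G ends at 19, Fmaj7 ends at 25.
Beat 21 falls within Fmaj7.

Fmaj7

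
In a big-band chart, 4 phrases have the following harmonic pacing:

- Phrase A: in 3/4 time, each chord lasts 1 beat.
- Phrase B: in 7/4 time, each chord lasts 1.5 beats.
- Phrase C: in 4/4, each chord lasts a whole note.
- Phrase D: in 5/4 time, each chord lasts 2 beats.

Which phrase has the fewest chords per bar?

A: each chord is 1 beat in 3/4, so 3 per bar.
B: each chord is 1.5 beats in 7/4, so 14/3 per bar.
C: each chord is 4 beats in 4/4, so 1 per bar.
D: each chord is 2 beats in 5/4, so 2.5 per bar.
Slowest is C at 1 chords/bar.

Phrase C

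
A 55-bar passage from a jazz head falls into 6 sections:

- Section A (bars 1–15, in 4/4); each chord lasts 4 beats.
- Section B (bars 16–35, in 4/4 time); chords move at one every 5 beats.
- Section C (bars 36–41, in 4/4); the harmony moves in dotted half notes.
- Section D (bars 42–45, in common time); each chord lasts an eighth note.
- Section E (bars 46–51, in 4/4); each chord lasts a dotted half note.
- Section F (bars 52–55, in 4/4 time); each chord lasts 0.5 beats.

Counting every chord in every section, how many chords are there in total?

A: 15·4 = 60 beats, 60/4 = 15 chords.
B: 20·4 = 80 beats, 80/5 = 16 chords.
C: 6·4 = 24 beats, 24/3 = 8 chords.
D: 4·4 = 16 beats, 16/0.5 = 32 chords.
E: 6·4 = 24 beats, 24/3 = 8 chords.
F: 4·4 = 16 beats, 16/0.5 = 32 chords.
Total: 15 + 16 + 8 + 32 + 8 + 32 = 111.

111 chords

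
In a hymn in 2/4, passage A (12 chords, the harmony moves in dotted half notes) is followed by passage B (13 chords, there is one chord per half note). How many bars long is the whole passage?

31 bars

A: 12 × 3 = 36 beats = 18 bars.
B: 13 × 2 = 26 beats = 13 bars.
Total: 18 + 13 = 31 bars.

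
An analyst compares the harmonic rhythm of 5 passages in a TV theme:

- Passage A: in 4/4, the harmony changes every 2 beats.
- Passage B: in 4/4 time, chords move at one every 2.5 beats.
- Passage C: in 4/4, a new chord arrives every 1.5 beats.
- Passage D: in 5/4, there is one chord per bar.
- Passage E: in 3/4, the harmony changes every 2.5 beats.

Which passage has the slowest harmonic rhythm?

A: each chord is 2 beats in 4/4, so 2 per bar.
B: each chord is 2.5 beats in 4/4, so 1.6 per bar.
C: each chord is 1.5 beats in 4/4, so 8/3 per bar.
D: each chord is 5 beats in 5/4, so 1 per bar.
E: each chord is 2.5 beats in 3/4, so 1.2 per bar.
Slowest is D at 1 chords/bar.

Passage D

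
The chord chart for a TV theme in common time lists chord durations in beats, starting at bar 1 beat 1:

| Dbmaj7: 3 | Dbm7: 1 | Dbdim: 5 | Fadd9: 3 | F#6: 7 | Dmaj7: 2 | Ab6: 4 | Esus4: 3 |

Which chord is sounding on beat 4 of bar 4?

F#6

Beat 4 of bar 4 is beat (4−1)×4 + 4 = 16 overall.
Running totals: Dbmaj7 ends at 3, Dbm7 ends at 4, Dbdim ends at 9, Fadd9 ends at 12, F#6 ends at 19.
Beat 16 falls within F#6.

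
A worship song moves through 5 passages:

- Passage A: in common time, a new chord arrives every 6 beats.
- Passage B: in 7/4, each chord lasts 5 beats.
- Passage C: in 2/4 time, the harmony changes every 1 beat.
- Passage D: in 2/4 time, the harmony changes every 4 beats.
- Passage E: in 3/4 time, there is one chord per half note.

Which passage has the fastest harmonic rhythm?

Passage C

A: 4 beats/bar ÷ 6 beats/chord = 2/3 chords/bar.
B: 7 beats/bar ÷ 5 beats/chord = 1.4 chords/bar.
C: 2 beats/bar ÷ 1 beat/chord = 2 chords/bar.
D: 2 beats/bar ÷ 4 beats/chord = 0.5 chords/bar.
E: 3 beats/bar ÷ 2 beats/chord = 1.5 chords/bar.
Fastest is C at 2 chords/bar.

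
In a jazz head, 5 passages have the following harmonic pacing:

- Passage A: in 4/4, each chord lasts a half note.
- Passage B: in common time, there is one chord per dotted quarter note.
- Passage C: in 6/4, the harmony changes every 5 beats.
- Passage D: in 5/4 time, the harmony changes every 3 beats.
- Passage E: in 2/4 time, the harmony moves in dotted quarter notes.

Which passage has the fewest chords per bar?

Passage C

A: 4 beats/bar ÷ 2 beats/chord = 2 chords/bar.
B: 4 beats/bar ÷ 1.5 beats/chord = 8/3 chords/bar.
C: 6 beats/bar ÷ 5 beats/chord = 1.2 chords/bar.
D: 5 beats/bar ÷ 3 beats/chord = 5/3 chords/bar.
E: 2 beats/bar ÷ 1.5 beats/chord = 4/3 chords/bar.
Slowest is C at 1.2 chords/bar.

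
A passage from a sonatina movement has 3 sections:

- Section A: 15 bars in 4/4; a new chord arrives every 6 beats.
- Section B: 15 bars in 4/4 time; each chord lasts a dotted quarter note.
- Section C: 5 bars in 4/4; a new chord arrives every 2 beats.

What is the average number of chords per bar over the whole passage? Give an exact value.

A: 15 bars of 4 beats is 60 beats; at 6 beats each that's 10 chords.
B: 15 bars of 4 beats is 60 beats; at 1.5 beats each that's 40 chords.
C: 5 bars of 4 beats is 20 beats; at 2 beats each that's 10 chords.
Overall: 60 chords over 35 bars → 60/35 = 12/7 chords per bar.

12/7 chords per bar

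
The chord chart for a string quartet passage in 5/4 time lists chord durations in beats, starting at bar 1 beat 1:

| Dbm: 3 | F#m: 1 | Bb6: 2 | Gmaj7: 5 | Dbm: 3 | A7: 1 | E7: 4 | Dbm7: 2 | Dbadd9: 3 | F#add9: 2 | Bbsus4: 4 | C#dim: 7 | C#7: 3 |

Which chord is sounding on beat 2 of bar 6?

Bbsus4

Beat 2 of bar 6 is beat (6−1)×5 + 2 = 27 overall.
Running totals: Dbm ends at 3, F#m ends at 4, Bb6 ends at 6, Gmaj7 ends at 11, Dbm ends at 14, A7 ends at 15, E7 ends at 19, Dbm7 ends at 21, Dbadd9 ends at 24, F#add9 ends at 26, Bbsus4 ends at 30.
Beat 27 falls within Bbsus4.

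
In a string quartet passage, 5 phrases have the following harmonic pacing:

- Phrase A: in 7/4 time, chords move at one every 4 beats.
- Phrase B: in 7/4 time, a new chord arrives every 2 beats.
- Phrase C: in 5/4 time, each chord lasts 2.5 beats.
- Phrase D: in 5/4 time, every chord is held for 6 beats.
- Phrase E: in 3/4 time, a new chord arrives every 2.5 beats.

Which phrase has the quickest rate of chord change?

A: each chord is 4 beats in 7/4, so 1.75 per bar.
B: each chord is 2 beats in 7/4, so 3.5 per bar.
C: each chord is 2.5 beats in 5/4, so 2 per bar.
D: each chord is 6 beats in 5/4, so 5/6 per bar.
E: each chord is 2.5 beats in 3/4, so 1.2 per bar.
Fastest is B at 3.5 chords/bar.

Phrase B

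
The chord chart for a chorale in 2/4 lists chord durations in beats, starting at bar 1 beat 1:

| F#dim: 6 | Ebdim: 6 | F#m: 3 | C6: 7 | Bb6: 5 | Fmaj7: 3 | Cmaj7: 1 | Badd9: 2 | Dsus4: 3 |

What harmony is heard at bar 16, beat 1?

Cmaj7

Beat 1 of bar 16 is beat (16−1)×2 + 1 = 31 overall.
Running totals: F#dim ends at 6, Ebdim ends at 12, F#m ends at 15, C6 ends at 22, Bb6 ends at 27, Fmaj7 ends at 30, Cmaj7 ends at 31.
Beat 31 falls within Cmaj7.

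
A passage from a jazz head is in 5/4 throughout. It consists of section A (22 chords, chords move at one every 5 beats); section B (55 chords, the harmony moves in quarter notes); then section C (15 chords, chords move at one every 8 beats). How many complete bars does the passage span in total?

A: 22 × 5 = 110 beats = 22 bars.
B: 55 × 1 = 55 beats = 11 bars.
C: 15 × 8 = 120 beats = 24 bars.
Total: 22 + 11 + 24 = 57 bars.

57 bars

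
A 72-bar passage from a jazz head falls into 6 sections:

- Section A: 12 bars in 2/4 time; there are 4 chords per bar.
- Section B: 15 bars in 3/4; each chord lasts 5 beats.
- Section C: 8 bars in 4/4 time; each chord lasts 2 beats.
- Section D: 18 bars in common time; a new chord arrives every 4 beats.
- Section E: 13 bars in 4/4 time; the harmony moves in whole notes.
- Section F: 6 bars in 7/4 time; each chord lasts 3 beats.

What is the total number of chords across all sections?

A: 12·2 = 24 beats, 24/0.5 = 48 chords.
B: 15·3 = 45 beats, 45/5 = 9 chords.
C: 8·4 = 32 beats, 32/2 = 16 chords.
D: 18·4 = 72 beats, 72/4 = 18 chords.
E: 13·4 = 52 beats, 52/4 = 13 chords.
F: 6·7 = 42 beats, 42/3 = 14 chords.
Total: 48 + 9 + 16 + 18 + 13 + 14 = 118.

118 chords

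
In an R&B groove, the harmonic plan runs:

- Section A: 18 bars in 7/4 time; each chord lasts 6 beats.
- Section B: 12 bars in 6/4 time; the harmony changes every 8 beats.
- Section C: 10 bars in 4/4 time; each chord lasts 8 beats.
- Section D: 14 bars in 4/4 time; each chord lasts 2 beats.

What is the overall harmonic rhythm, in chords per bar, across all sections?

7/6 chords per bar

A: 18 × 7 = 126 beats ÷ 6 = 21 chords.
B: 12 × 6 = 72 beats ÷ 8 = 9 chords.
C: 10 × 4 = 40 beats ÷ 8 = 5 chords.
D: 14 × 4 = 56 beats ÷ 2 = 28 chords.
Overall: 63 chords over 54 bars → 63/54 = 7/6 chords per bar.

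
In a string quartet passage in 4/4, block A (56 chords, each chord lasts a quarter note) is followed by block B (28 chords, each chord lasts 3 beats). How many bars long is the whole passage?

35 bars

A: 56 × 1 = 56 beats = 14 bars.
B: 28 × 3 = 84 beats = 21 bars.
Total: 14 + 21 = 35 bars.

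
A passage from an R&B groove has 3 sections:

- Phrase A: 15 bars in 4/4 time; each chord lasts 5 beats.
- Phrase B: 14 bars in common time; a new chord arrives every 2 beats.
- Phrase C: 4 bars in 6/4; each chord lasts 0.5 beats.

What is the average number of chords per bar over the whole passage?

8/3 chords per bar

A: 15 bars of 4 beats is 60 beats; at 5 beats each that's 12 chords.
B: 14 bars of 4 beats is 56 beats; at 2 beats each that's 28 chords.
C: 4 bars of 6 beats is 24 beats; at 0.5 beats each that's 48 chords.
Overall: 88 chords over 33 bars → 88/33 = 8/3 chords per bar.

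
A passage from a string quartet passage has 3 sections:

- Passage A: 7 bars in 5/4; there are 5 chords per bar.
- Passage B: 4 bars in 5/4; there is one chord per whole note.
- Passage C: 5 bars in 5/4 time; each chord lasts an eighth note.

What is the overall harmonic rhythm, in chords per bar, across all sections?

A: 7 bars of 5 beats is 35 beats; at 1 beat each that's 35 chords.
B: 4 bars of 5 beats is 20 beats; at 4 beats each that's 5 chords.
C: 5 bars of 5 beats is 25 beats; at 0.5 beats each that's 50 chords.
Overall: 90 chords over 16 bars → 90/16 = 5.625 chords per bar.

5.625 chords per bar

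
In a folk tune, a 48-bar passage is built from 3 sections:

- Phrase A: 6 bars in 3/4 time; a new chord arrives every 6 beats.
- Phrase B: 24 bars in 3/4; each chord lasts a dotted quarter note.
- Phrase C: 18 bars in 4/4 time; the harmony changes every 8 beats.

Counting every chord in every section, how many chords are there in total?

60 chords

A: 6·3 = 18 beats, 18/6 = 3 chords.
B: 24·3 = 72 beats, 72/1.5 = 48 chords.
C: 18·4 = 72 beats, 72/8 = 9 chords.
Total: 3 + 48 + 9 = 60.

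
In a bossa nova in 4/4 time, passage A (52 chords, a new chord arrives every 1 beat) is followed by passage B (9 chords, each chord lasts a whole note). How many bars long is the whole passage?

22 bars

A: 52 × 1 = 52 beats = 13 bars.
B: 9 × 4 = 36 beats = 9 bars.
Total: 13 + 9 = 22 bars.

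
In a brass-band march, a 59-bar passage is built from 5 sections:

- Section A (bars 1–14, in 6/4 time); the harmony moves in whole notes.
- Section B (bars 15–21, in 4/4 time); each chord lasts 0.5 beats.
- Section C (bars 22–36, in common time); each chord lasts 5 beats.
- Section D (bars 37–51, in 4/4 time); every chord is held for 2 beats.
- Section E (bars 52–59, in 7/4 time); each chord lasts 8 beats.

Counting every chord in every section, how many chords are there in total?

A: 14 bars × 6 beats = 84 beats; 4 beats/chord → 21 chords.
B: 7 bars × 4 beats = 28 beats; 0.5 beats/chord → 56 chords.
C: 15 bars × 4 beats = 60 beats; 5 beats/chord → 12 chords.
D: 15 bars × 4 beats = 60 beats; 2 beats/chord → 30 chords.
E: 8 bars × 7 beats = 56 beats; 8 beats/chord → 7 chords.
Total: 21 + 56 + 12 + 30 + 7 = 126.

126 chords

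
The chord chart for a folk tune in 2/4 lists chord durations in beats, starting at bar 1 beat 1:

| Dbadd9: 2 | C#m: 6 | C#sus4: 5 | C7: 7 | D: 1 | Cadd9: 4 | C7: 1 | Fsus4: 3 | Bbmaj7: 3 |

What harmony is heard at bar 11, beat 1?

D

Beat 1 of bar 11 is beat (11−1)×2 + 1 = 21 overall.
Running totals: Dbadd9 ends at 2, C#m ends at 8, C#sus4 ends at 13, C7 ends at 20, D ends at 21.
Beat 21 falls within D.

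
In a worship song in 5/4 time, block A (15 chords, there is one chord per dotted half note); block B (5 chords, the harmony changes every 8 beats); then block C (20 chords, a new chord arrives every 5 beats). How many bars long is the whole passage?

37 bars

A: 15 × 3 = 45 beats = 9 bars.
B: 5 × 8 = 40 beats = 8 bars.
C: 20 × 5 = 100 beats = 20 bars.
Total: 9 + 8 + 20 = 37 bars.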